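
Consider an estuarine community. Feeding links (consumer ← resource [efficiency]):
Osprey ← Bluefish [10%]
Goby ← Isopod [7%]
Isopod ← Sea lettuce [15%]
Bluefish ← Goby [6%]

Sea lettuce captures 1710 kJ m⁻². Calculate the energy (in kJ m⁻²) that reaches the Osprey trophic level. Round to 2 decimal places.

Isopod: 1710 × 0.15 = 256.5 kJ m⁻²
Goby: 256.5 × 0.07 = 17.955 kJ m⁻²
Bluefish: 17.955 × 0.06 = 1.0773 kJ m⁻²
Osprey: 1.0773 × 0.1 = 0.10773 kJ m⁻²

0.11 kJ m⁻²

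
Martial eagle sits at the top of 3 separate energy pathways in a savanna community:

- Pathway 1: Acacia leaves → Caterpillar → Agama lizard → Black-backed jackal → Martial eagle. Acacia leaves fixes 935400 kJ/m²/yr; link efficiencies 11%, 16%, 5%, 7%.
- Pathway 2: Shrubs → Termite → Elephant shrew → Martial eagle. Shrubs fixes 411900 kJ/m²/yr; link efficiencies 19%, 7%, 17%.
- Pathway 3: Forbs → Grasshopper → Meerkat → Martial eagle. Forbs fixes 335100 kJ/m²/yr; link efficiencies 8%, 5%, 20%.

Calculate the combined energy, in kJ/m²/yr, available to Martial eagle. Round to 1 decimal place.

1257.0 kJ/m²/yr

Pathway 1: 935400 × 0.11 × 0.16 × 0.05 × 0.07 = 57.62064 kJ/m²/yr
Pathway 2: 411900 × 0.19 × 0.07 × 0.17 = 931.3059 kJ/m²/yr
Pathway 3: 335100 × 0.08 × 0.05 × 0.2 = 268.08 kJ/m²/yr
Total at Martial eagle: 57.62064 + 931.3059 + 268.08 = 1257.00654 kJ/m²/yr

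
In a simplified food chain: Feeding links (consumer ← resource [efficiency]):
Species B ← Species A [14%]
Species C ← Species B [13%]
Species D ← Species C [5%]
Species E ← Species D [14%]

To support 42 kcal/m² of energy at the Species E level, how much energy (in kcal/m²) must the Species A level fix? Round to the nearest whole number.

Cumulative transfer efficiency: 0.14 × 0.13 × 0.05 × 0.14 = 0.0001274
Species A energy = 42 / 0.0001274 = 329670 kcal/m²

329670 kcal/m²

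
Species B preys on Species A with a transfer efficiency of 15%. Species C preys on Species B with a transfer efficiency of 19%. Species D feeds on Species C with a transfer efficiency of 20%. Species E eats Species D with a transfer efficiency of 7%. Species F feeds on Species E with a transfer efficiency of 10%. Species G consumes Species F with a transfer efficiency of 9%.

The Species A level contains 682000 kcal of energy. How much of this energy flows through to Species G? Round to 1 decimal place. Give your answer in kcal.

Species B: 682000 × 0.15 = 102300 kcal
Species C: 102300 × 0.19 = 19437 kcal
Species D: 19437 × 0.2 = 3887.4 kcal
Species E: 3887.4 × 0.07 = 272.118 kcal
Species F: 272.118 × 0.1 = 27.2118 kcal
Species G: 27.2118 × 0.09 = 2.449062 kcal

2.4 kcal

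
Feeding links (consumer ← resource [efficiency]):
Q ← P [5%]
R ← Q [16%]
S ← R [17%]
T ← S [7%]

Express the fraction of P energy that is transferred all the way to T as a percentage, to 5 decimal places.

Product of link efficiencies: 0.05 × 0.16 × 0.17 × 0.07 = 0.0000952
As a percentage: 0.0000952 × 100 = 0.00952%

0.00952%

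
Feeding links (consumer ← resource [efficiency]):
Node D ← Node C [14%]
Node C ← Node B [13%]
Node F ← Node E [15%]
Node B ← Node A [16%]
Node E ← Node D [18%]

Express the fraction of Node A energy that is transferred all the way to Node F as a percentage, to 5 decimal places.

0.00786%

Product of link efficiencies: 0.16 × 0.13 × 0.14 × 0.18 × 0.15 = 0.000078624
As a percentage: 0.000078624 × 100 = 0.00786%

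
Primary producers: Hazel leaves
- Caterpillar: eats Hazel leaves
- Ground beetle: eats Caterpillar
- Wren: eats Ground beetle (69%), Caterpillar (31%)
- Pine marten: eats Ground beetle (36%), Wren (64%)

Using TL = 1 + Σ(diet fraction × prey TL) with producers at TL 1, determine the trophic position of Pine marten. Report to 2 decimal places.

Caterpillar: 1 + 1 = 2
Ground beetle: 1 + 2 = 3
Wren: 1 + (0.69×3 + 0.31×2) = 3.69
Pine marten: 1 + (0.36×3 + 0.64×3.69) = 4.4416

4.44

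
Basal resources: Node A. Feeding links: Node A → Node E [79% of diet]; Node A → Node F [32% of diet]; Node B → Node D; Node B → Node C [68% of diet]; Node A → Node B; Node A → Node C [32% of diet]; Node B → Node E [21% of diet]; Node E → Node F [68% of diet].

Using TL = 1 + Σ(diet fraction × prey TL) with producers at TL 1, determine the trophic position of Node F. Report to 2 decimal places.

Node B: 1 + 1 = 2
Node C: 1 + (0.32×1 + 0.68×2) = 2.68
Node D: 1 + 2 = 3
Node E: 1 + (0.79×1 + 0.21×2) = 2.21
Node F: 1 + (0.68×2.21 + 0.32×1) = 2.8228

2.82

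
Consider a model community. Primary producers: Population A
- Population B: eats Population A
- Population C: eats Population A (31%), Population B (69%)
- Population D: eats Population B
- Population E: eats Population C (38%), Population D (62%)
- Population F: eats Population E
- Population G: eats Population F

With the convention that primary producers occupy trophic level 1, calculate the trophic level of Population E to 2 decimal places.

3.88

Population B: 1 + 1 = 2
Population C: 1 + (0.31×1 + 0.69×2) = 2.69
Population D: 1 + 2 = 3
Population E: 1 + (0.38×2.69 + 0.62×3) = 3.8822
Population F: 1 + 3.8822 = 4.8822
Population G: 1 + 4.8822 = 5.8822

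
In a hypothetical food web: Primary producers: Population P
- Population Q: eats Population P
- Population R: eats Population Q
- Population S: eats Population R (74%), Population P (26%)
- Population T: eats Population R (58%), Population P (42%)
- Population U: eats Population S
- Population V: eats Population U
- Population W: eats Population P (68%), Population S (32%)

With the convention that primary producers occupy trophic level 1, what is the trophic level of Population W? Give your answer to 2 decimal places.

Population Q: 1 + 1 = 2
Population R: 1 + 2 = 3
Population S: 1 + (0.74×3 + 0.26×1) = 3.48
Population T: 1 + (0.58×3 + 0.42×1) = 3.16
Population U: 1 + 3.48 = 4.48
Population V: 1 + 4.48 = 5.48
Population W: 1 + (0.68×1 + 0.32×3.48) = 2.7936

2.79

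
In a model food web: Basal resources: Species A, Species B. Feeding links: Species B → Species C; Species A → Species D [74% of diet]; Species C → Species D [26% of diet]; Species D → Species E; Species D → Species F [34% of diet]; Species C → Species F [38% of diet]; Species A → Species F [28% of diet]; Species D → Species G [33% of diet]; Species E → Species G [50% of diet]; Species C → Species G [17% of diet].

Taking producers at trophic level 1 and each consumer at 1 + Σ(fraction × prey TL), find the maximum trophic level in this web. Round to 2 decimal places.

Species C: 1 + 1 = 2
Species D: 1 + (0.74×1 + 0.26×2) = 2.26
Species E: 1 + 2.26 = 3.26
Species F: 1 + (0.34×2.26 + 0.38×2 + 0.28×1) = 2.8084
Species G: 1 + (0.33×2.26 + 0.5×3.26 + 0.17×2) = 3.7158

3.72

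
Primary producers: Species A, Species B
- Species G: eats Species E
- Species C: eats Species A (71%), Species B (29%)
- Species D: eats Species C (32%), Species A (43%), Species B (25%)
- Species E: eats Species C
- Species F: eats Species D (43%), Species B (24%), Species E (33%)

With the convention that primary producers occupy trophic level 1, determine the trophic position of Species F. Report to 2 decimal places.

Species C: 1 + (0.71×1 + 0.29×1) = 2
Species D: 1 + (0.32×2 + 0.43×1 + 0.25×1) = 2.32
Species E: 1 + 2 = 3
Species F: 1 + (0.43×2.32 + 0.24×1 + 0.33×3) = 3.2276
Species G: 1 + 3 = 4

3.23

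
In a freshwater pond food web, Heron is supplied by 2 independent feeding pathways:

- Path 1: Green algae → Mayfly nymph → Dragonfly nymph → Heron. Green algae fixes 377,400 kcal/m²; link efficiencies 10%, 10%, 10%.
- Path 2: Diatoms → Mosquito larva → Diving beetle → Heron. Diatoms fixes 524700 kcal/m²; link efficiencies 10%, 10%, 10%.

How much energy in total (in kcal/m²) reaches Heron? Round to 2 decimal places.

902.10 kcal/m²

Path 1: 377400 × 0.1 × 0.1 × 0.1 = 377.4 kcal/m²
Path 2: 524700 × 0.1 × 0.1 × 0.1 = 524.7 kcal/m²
Total at Heron: 377.4 + 524.7 = 902.1 kcal/m²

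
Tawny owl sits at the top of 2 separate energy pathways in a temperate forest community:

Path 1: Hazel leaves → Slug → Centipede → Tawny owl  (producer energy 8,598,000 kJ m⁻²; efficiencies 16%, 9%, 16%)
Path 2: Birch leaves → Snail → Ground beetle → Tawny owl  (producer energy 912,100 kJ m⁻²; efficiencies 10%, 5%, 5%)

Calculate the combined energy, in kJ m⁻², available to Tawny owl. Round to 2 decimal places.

Path 1: 8598000 × 0.16 × 0.09 × 0.16 = 19809.792 kJ m⁻²
Path 2: 912100 × 0.1 × 0.05 × 0.05 = 228.025 kJ m⁻²
Total at Tawny owl: 19809.792 + 228.025 = 20037.817 kJ m⁻²

20037.82 kJ m⁻²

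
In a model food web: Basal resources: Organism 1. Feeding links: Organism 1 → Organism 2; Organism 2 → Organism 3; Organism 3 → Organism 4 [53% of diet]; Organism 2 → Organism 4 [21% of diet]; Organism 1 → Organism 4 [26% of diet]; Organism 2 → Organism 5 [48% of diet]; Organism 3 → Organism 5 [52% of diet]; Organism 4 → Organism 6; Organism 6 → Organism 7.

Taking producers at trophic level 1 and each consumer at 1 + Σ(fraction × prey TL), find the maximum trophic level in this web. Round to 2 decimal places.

Organism 2: 1 + 1 = 2
Organism 3: 1 + 2 = 3
Organism 4: 1 + (0.53×3 + 0.21×2 + 0.26×1) = 3.27
Organism 5: 1 + (0.48×2 + 0.52×3) = 3.52
Organism 6: 1 + 3.27 = 4.27
Organism 7: 1 + 4.27 = 5.27

5.27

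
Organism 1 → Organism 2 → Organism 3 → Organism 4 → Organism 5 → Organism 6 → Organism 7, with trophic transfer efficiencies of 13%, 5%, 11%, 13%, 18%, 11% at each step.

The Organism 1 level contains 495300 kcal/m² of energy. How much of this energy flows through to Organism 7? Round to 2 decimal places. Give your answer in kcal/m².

0.91 kcal/m²

Organism 2: 495300 × 0.13 = 64389 kcal/m²
Organism 3: 64389 × 0.05 = 3219.45 kcal/m²
Organism 4: 3219.45 × 0.11 = 354.1395 kcal/m²
Organism 5: 354.1395 × 0.13 = 46.038135 kcal/m²
Organism 6: 46.038135 × 0.18 = 8.2868643 kcal/m²
Organism 7: 8.2868643 × 0.11 = 0.911555073 kcal/m²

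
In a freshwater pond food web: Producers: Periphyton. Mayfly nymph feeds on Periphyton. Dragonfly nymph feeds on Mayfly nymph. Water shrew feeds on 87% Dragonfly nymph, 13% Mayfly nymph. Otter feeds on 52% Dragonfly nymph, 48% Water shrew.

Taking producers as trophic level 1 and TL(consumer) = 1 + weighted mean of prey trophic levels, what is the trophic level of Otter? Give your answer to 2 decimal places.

4.42

Mayfly nymph: 1 + 1 = 2
Dragonfly nymph: 1 + 2 = 3
Water shrew: 1 + (0.87×3 + 0.13×2) = 3.87
Otter: 1 + (0.52×3 + 0.48×3.87) = 4.4176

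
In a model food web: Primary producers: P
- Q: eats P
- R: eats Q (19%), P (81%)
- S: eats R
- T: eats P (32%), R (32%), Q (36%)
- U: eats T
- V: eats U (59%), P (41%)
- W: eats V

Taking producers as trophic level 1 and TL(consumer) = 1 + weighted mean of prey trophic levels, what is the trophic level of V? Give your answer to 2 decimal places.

3.62

Q: 1 + 1 = 2
R: 1 + (0.19×2 + 0.81×1) = 2.19
S: 1 + 2.19 = 3.19
T: 1 + (0.32×1 + 0.32×2.19 + 0.36×2) = 2.7408
U: 1 + 2.7408 = 3.7408
V: 1 + (0.59×3.7408 + 0.41×1) = 3.617072
W: 1 + 3.617072 = 4.617072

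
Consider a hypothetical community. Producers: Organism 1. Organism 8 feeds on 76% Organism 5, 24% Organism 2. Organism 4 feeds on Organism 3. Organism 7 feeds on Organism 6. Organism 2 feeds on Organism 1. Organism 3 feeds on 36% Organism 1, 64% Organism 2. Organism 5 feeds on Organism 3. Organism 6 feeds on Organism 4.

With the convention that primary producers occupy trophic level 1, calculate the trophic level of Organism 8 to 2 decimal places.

4.25

Organism 2: 1 + 1 = 2
Organism 3: 1 + (0.36×1 + 0.64×2) = 2.64
Organism 4: 1 + 2.64 = 3.64
Organism 5: 1 + 2.64 = 3.64
Organism 6: 1 + 3.64 = 4.64
Organism 7: 1 + 4.64 = 5.64
Organism 8: 1 + (0.76×3.64 + 0.24×2) = 4.2464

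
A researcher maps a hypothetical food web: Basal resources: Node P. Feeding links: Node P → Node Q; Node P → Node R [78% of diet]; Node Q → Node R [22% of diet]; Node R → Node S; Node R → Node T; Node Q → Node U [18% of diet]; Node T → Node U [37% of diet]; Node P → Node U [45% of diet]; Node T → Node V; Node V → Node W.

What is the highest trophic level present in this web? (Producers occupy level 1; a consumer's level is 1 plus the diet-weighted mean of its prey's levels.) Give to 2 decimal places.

5.22

Node Q: 1 + 1 = 2
Node R: 1 + (0.78×1 + 0.22×2) = 2.22
Node S: 1 + 2.22 = 3.22
Node T: 1 + 2.22 = 3.22
Node U: 1 + (0.18×2 + 0.37×3.22 + 0.45×1) = 3.0014
Node V: 1 + 3.22 = 4.22
Node W: 1 + 4.22 = 5.22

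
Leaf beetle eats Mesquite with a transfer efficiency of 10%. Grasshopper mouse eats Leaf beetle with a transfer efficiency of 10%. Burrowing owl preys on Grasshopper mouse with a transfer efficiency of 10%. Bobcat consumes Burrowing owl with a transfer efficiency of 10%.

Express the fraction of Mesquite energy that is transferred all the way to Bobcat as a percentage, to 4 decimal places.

Product of link efficiencies: 0.1 × 0.1 × 0.1 × 0.1 = 0.0001
As a percentage: 0.0001 × 100 = 0.0100%

0.0100%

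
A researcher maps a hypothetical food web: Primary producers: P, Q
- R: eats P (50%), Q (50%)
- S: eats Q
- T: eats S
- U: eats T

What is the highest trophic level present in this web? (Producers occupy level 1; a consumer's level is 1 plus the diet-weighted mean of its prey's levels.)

4

R: 1 + (0.5×1 + 0.5×1) = 2
S: 1 + 1 = 2
T: 1 + 2 = 3
U: 1 + 3 = 4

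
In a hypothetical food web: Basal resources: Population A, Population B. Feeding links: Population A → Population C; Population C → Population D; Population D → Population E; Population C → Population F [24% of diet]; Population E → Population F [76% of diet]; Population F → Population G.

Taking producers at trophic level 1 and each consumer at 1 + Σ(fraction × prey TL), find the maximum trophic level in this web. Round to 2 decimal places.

5.52

Population C: 1 + 1 = 2
Population D: 1 + 2 = 3
Population E: 1 + 3 = 4
Population F: 1 + (0.24×2 + 0.76×4) = 4.52
Population G: 1 + 4.52 = 5.52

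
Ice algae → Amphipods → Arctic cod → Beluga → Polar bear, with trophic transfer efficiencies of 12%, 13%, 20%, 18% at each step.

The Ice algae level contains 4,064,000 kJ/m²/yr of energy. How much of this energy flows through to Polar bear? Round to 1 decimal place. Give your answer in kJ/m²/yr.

2282.3 kJ/m²/yr

Amphipods: 4064000 × 0.12 = 487680 kJ/m²/yr
Arctic cod: 487680 × 0.13 = 63398.4 kJ/m²/yr
Beluga: 63398.4 × 0.2 = 12679.68 kJ/m²/yr
Polar bear: 12679.68 × 0.18 = 2282.3424 kJ/m²/yr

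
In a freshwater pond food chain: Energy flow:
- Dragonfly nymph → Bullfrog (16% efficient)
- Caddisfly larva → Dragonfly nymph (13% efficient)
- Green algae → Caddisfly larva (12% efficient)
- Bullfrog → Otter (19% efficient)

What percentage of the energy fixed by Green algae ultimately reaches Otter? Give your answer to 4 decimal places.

0.0474%

Product of link efficiencies: 0.12 × 0.13 × 0.16 × 0.19 = 0.00047424
As a percentage: 0.00047424 × 100 = 0.0474%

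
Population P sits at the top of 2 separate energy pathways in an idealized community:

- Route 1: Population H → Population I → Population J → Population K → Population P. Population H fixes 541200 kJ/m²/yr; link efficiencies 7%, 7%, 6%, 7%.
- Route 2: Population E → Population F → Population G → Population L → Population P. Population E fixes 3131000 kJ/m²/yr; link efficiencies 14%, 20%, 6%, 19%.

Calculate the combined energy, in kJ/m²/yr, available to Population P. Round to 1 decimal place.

1010.6 kJ/m²/yr

Route 1: 541200 × 0.07 × 0.07 × 0.06 × 0.07 = 11.137896 kJ/m²/yr
Route 2: 3131000 × 0.14 × 0.2 × 0.06 × 0.19 = 999.4152 kJ/m²/yr
Total at Population P: 11.137896 + 999.4152 = 1010.553096 kJ/m²/yr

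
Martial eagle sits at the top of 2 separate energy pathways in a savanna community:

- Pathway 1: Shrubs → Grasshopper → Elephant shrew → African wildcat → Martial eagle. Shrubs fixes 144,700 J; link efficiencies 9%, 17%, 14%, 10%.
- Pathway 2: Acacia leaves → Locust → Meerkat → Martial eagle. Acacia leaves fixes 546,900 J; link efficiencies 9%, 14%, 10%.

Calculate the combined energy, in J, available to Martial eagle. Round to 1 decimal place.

720.1 J

Pathway 1: 144700 × 0.09 × 0.17 × 0.14 × 0.1 = 30.99474 J
Pathway 2: 546900 × 0.09 × 0.14 × 0.1 = 689.094 J
Total at Martial eagle: 30.99474 + 689.094 = 720.08874 J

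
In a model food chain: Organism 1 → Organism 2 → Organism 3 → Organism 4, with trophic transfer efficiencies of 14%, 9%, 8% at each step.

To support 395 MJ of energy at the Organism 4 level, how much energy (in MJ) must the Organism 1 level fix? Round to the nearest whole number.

Cumulative transfer efficiency: 0.14 × 0.09 × 0.08 = 0.001008
Organism 1 energy = 395 / 0.001008 = 391865 MJ

391865 MJ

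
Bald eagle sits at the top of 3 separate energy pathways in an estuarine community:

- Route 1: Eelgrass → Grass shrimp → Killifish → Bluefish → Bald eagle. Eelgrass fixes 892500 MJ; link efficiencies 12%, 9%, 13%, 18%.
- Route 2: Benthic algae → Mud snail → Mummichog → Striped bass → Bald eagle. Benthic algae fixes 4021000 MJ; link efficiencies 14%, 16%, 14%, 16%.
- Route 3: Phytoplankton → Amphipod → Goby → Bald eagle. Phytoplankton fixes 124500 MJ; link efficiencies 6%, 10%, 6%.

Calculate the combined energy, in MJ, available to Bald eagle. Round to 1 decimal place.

2287.9 MJ

Route 1: 892500 × 0.12 × 0.09 × 0.13 × 0.18 = 225.5526 MJ
Route 2: 4021000 × 0.14 × 0.16 × 0.14 × 0.16 = 2017.57696 MJ
Route 3: 124500 × 0.06 × 0.1 × 0.06 = 44.82 MJ
Total at Bald eagle: 225.5526 + 2017.57696 + 44.82 = 2287.94956 MJ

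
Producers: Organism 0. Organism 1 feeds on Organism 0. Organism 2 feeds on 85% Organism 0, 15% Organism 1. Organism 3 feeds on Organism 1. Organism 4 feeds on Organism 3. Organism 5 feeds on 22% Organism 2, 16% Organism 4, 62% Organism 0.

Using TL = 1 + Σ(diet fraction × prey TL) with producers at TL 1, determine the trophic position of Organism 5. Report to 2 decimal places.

Organism 1: 1 + 1 = 2
Organism 2: 1 + (0.85×1 + 0.15×2) = 2.15
Organism 3: 1 + 2 = 3
Organism 4: 1 + 3 = 4
Organism 5: 1 + (0.22×2.15 + 0.16×4 + 0.62×1) = 2.733

2.73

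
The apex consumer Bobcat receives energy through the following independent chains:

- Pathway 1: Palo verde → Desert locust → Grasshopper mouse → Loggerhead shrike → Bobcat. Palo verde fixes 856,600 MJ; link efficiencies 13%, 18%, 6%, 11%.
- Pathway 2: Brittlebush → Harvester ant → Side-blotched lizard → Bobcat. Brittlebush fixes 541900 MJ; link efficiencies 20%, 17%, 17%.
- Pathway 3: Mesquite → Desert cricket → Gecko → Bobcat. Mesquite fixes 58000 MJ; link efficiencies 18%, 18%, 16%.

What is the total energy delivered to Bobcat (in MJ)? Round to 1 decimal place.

3565.1 MJ

Pathway 1: 856600 × 0.13 × 0.18 × 0.06 × 0.11 = 132.293304 MJ
Pathway 2: 541900 × 0.2 × 0.17 × 0.17 = 3132.182 MJ
Pathway 3: 58000 × 0.18 × 0.18 × 0.16 = 300.672 MJ
Total at Bobcat: 132.293304 + 3132.182 + 300.672 = 3565.147304 MJ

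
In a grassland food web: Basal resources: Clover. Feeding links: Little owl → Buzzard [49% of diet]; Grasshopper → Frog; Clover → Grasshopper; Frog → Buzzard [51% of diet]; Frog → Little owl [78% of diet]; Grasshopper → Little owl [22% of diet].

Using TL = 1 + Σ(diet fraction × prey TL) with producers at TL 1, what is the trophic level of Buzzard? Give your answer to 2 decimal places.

Grasshopper: 1 + 1 = 2
Frog: 1 + 2 = 3
Little owl: 1 + (0.78×3 + 0.22×2) = 3.78
Buzzard: 1 + (0.51×3 + 0.49×3.78) = 4.3822

4.38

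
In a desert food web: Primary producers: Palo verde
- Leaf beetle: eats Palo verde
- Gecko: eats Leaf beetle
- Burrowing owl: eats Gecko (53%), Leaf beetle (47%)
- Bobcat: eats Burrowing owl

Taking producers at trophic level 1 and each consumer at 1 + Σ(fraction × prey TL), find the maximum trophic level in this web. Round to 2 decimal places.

Leaf beetle: 1 + 1 = 2
Gecko: 1 + 2 = 3
Burrowing owl: 1 + (0.53×3 + 0.47×2) = 3.53
Bobcat: 1 + 3.53 = 4.53

4.53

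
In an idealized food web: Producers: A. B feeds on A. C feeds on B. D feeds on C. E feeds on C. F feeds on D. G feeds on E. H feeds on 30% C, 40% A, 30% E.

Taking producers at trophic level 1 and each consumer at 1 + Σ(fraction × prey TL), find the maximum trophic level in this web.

B: 1 + 1 = 2
C: 1 + 2 = 3
D: 1 + 3 = 4
E: 1 + 3 = 4
F: 1 + 4 = 5
G: 1 + 4 = 5
H: 1 + (0.3×3 + 0.4×1 + 0.3×4) = 3.5

5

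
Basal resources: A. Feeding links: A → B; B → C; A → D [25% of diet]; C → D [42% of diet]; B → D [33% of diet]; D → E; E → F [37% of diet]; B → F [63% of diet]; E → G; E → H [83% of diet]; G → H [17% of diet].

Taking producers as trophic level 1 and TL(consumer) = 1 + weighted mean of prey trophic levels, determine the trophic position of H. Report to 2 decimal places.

B: 1 + 1 = 2
C: 1 + 2 = 3
D: 1 + (0.25×1 + 0.42×3 + 0.33×2) = 3.17
E: 1 + 3.17 = 4.17
F: 1 + (0.37×4.17 + 0.63×2) = 3.8029
G: 1 + 4.17 = 5.17
H: 1 + (0.83×4.17 + 0.17×5.17) = 5.34

5.34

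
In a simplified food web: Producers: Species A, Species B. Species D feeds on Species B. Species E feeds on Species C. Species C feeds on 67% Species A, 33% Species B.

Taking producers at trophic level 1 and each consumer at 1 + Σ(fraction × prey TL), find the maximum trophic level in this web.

3

Species C: 1 + (0.67×1 + 0.33×1) = 2
Species D: 1 + 1 = 2
Species E: 1 + 2 = 3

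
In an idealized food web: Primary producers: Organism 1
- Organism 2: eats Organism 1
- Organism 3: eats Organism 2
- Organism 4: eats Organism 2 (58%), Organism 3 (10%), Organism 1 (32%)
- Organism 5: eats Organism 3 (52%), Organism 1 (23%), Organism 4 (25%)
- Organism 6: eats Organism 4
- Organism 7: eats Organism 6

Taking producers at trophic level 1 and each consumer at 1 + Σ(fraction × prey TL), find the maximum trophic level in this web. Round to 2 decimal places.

Organism 2: 1 + 1 = 2
Organism 3: 1 + 2 = 3
Organism 4: 1 + (0.58×2 + 0.1×3 + 0.32×1) = 2.78
Organism 5: 1 + (0.52×3 + 0.23×1 + 0.25×2.78) = 3.485
Organism 6: 1 + 2.78 = 3.78
Organism 7: 1 + 3.78 = 4.78

4.78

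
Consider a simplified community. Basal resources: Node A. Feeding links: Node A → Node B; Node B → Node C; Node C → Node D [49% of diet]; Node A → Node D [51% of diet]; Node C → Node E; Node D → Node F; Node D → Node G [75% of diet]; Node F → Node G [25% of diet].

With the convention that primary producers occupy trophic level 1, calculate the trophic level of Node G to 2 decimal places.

4.23

Node B: 1 + 1 = 2
Node C: 1 + 2 = 3
Node D: 1 + (0.49×3 + 0.51×1) = 2.98
Node E: 1 + 3 = 4
Node F: 1 + 2.98 = 3.98
Node G: 1 + (0.75×2.98 + 0.25×3.98) = 4.23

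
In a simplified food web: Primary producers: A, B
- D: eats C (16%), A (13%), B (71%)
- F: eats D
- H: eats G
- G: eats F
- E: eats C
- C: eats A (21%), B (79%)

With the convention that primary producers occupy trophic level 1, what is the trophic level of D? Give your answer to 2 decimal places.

2.16

C: 1 + (0.21×1 + 0.79×1) = 2
D: 1 + (0.16×2 + 0.13×1 + 0.71×1) = 2.16
E: 1 + 2 = 3
F: 1 + 2.16 = 3.16
G: 1 + 3.16 = 4.16
H: 1 + 4.16 = 5.16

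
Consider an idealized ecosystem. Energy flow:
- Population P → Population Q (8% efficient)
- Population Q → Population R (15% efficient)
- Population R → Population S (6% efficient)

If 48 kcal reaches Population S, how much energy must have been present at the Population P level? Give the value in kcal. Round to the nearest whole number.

66667 kcal

Cumulative transfer efficiency: 0.08 × 0.15 × 0.06 = 0.00072
Population P energy = 48 / 0.00072 = 66667 kcal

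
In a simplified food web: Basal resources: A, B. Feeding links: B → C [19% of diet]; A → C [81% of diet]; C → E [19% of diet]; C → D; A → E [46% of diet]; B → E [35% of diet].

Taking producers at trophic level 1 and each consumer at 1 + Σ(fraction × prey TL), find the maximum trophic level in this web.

C: 1 + (0.19×1 + 0.81×1) = 2
D: 1 + 2 = 3
E: 1 + (0.46×1 + 0.35×1 + 0.19×2) = 2.19

3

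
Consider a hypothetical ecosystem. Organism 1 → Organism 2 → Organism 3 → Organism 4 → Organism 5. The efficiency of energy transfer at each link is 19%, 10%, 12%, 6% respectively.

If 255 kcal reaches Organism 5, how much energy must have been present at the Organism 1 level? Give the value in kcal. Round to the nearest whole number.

Cumulative transfer efficiency: 0.19 × 0.1 × 0.12 × 0.06 = 0.0001368
Organism 1 energy = 255 / 0.0001368 = 1864035 kcal

1864035 kcal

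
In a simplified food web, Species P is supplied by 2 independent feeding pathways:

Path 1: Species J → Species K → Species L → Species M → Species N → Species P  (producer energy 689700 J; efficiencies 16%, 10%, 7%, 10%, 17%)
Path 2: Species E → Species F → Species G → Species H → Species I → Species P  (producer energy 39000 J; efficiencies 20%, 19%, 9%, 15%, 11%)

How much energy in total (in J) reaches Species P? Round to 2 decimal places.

15.33 J

Path 1: 689700 × 0.16 × 0.1 × 0.07 × 0.1 × 0.17 = 13.131888 J
Path 2: 39000 × 0.2 × 0.19 × 0.09 × 0.15 × 0.11 = 2.20077 J
Total at Species P: 13.131888 + 2.20077 = 15.332658 J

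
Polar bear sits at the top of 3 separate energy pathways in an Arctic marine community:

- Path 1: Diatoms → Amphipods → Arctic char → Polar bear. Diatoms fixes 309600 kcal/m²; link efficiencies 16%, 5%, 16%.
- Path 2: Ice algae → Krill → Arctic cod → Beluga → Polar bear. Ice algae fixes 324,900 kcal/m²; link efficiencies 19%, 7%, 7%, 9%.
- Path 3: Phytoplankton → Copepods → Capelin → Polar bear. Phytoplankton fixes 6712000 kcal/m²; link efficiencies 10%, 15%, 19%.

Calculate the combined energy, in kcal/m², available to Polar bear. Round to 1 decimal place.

19552.7 kcal/m²

Path 1: 309600 × 0.16 × 0.05 × 0.16 = 396.288 kcal/m²
Path 2: 324900 × 0.19 × 0.07 × 0.07 × 0.09 = 27.223371 kcal/m²
Path 3: 6712000 × 0.1 × 0.15 × 0.19 = 19129.2 kcal/m²
Total at Polar bear: 396.288 + 27.223371 + 19129.2 = 19552.711371 kcal/m²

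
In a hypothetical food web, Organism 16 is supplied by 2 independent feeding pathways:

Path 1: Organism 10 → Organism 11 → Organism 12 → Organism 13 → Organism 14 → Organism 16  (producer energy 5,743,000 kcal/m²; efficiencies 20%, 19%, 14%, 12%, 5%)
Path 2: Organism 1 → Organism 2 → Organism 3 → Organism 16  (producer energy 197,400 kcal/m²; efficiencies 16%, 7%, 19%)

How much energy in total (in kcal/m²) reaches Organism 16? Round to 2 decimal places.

Path 1: 5743000 × 0.2 × 0.19 × 0.14 × 0.12 × 0.05 = 183.31656 kcal/m²
Path 2: 197400 × 0.16 × 0.07 × 0.19 = 420.0672 kcal/m²
Total at Organism 16: 183.31656 + 420.0672 = 603.38376 kcal/m²

603.38 kcal/m²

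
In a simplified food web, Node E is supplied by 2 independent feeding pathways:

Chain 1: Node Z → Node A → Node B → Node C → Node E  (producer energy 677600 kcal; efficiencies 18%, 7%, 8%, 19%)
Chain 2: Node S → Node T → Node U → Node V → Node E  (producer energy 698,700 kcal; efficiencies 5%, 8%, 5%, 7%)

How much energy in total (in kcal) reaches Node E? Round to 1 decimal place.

139.6 kcal

Chain 1: 677600 × 0.18 × 0.07 × 0.08 × 0.19 = 129.773952 kcal
Chain 2: 698700 × 0.05 × 0.08 × 0.05 × 0.07 = 9.7818 kcal
Total at Node E: 129.773952 + 9.7818 = 139.555752 kcal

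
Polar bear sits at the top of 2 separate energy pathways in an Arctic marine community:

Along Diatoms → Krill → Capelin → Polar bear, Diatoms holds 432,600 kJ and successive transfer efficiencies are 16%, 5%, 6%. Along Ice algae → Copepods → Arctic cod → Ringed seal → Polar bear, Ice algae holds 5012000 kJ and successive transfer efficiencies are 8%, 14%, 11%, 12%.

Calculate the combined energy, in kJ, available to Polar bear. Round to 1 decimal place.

948.6 kJ

Via Diatoms: 432600 × 0.16 × 0.05 × 0.06 = 207.648 kJ
Via Ice algae: 5012000 × 0.08 × 0.14 × 0.11 × 0.12 = 740.97408 kJ
Total at Polar bear: 207.648 + 740.97408 = 948.62208 kJ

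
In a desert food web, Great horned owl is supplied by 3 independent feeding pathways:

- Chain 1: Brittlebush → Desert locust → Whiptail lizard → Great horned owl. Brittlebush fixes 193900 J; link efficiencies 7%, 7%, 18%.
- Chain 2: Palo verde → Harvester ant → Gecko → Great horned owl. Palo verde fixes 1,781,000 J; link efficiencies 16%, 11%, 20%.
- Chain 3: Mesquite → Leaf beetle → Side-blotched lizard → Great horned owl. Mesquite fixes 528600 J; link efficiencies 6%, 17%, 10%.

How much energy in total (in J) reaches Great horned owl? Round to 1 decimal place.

Chain 1: 193900 × 0.07 × 0.07 × 0.18 = 171.0198 J
Chain 2: 1781000 × 0.16 × 0.11 × 0.2 = 6269.12 J
Chain 3: 528600 × 0.06 × 0.17 × 0.1 = 539.172 J
Total at Great horned owl: 171.0198 + 6269.12 + 539.172 = 6979.3118 J

6979.3 J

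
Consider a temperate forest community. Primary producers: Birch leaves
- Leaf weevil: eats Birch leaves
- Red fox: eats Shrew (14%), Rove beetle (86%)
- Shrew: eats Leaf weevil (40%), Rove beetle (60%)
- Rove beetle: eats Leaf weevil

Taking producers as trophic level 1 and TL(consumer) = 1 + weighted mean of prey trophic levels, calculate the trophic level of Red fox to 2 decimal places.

Leaf weevil: 1 + 1 = 2
Rove beetle: 1 + 2 = 3
Shrew: 1 + (0.4×2 + 0.6×3) = 3.6
Red fox: 1 + (0.14×3.6 + 0.86×3) = 4.084

4.08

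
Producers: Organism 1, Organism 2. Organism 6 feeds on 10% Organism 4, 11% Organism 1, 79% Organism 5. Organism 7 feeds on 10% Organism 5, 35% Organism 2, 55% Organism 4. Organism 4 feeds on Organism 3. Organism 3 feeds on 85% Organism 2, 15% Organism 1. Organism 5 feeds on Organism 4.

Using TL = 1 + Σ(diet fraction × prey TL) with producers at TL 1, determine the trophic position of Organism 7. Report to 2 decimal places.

3.40

Organism 3: 1 + (0.85×1 + 0.15×1) = 2
Organism 4: 1 + 2 = 3
Organism 5: 1 + 3 = 4
Organism 6: 1 + (0.1×3 + 0.11×1 + 0.79×4) = 4.57
Organism 7: 1 + (0.1×4 + 0.35×1 + 0.55×3) = 3.4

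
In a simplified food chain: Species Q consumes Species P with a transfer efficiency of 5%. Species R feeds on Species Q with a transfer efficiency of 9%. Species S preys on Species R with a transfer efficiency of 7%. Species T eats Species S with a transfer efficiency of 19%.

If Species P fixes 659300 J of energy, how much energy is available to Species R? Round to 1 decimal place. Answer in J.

Species Q: 659300 × 0.05 = 32965 J
Species R: 32965 × 0.09 = 2966.85 J

2966.9 J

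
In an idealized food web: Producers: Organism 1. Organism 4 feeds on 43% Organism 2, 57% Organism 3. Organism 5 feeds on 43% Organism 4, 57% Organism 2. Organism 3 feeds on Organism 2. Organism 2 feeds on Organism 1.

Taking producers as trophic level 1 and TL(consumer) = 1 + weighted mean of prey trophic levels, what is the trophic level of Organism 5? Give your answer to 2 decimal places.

3.68

Organism 2: 1 + 1 = 2
Organism 3: 1 + 2 = 3
Organism 4: 1 + (0.43×2 + 0.57×3) = 3.57
Organism 5: 1 + (0.43×3.57 + 0.57×2) = 3.6751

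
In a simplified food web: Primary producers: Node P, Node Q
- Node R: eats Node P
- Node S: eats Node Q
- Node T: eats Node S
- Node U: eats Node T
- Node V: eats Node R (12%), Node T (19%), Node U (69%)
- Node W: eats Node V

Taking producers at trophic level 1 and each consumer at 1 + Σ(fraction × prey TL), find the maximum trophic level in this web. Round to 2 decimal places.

Node R: 1 + 1 = 2
Node S: 1 + 1 = 2
Node T: 1 + 2 = 3
Node U: 1 + 3 = 4
Node V: 1 + (0.12×2 + 0.19×3 + 0.69×4) = 4.57
Node W: 1 + 4.57 = 5.57

5.57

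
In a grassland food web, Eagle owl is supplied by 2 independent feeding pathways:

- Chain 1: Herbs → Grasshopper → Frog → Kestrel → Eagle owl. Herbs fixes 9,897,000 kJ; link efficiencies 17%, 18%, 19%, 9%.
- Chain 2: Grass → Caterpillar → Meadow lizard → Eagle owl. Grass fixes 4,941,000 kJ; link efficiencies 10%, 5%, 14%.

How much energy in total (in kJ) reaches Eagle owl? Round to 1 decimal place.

8637.4 kJ

Chain 1: 9897000 × 0.17 × 0.18 × 0.19 × 0.09 = 5178.70422 kJ
Chain 2: 4941000 × 0.1 × 0.05 × 0.14 = 3458.7 kJ
Total at Eagle owl: 5178.70422 + 3458.7 = 8637.40422 kJ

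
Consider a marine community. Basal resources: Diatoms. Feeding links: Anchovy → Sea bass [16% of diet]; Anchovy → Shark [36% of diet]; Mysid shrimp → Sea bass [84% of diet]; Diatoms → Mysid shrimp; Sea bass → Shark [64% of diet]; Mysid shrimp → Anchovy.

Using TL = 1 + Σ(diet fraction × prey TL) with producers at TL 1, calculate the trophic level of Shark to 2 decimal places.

4.10

Mysid shrimp: 1 + 1 = 2
Anchovy: 1 + 2 = 3
Sea bass: 1 + (0.84×2 + 0.16×3) = 3.16
Shark: 1 + (0.64×3.16 + 0.36×3) = 4.1024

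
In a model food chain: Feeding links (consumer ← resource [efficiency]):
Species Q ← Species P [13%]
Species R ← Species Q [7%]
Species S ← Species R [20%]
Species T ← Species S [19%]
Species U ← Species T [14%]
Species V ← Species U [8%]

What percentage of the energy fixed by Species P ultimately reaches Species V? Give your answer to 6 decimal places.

0.000387%

Product of link efficiencies: 0.13 × 0.07 × 0.2 × 0.19 × 0.14 × 0.08 = 0.00000387296
As a percentage: 0.00000387296 × 100 = 0.000387%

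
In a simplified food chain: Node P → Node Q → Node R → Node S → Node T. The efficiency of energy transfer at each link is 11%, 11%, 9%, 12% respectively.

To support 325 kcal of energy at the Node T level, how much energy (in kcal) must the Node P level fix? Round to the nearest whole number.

Cumulative transfer efficiency: 0.11 × 0.11 × 0.09 × 0.12 = 0.00013068
Node P energy = 325 / 0.00013068 = 2486991 kcal

2486991 kcal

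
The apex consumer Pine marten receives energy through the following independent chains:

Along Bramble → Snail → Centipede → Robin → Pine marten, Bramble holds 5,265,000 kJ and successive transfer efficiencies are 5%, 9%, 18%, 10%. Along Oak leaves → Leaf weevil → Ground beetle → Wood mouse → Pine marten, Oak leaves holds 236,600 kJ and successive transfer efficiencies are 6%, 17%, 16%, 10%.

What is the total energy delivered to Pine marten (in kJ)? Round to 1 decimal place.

465.1 kJ

Via Bramble: 5265000 × 0.05 × 0.09 × 0.18 × 0.1 = 426.465 kJ
Via Oak leaves: 236600 × 0.06 × 0.17 × 0.16 × 0.1 = 38.61312 kJ
Total at Pine marten: 426.465 + 38.61312 = 465.07812 kJ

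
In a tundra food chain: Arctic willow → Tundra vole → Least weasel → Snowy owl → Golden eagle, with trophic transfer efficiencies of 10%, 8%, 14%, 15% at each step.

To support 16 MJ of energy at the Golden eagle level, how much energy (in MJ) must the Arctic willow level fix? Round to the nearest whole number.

95238 MJ

Cumulative transfer efficiency: 0.1 × 0.08 × 0.14 × 0.15 = 0.000168
Arctic willow energy = 16 / 0.000168 = 95238 MJ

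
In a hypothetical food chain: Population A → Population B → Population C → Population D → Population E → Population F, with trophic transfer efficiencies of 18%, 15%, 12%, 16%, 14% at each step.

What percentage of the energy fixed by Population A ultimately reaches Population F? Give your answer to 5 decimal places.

Product of link efficiencies: 0.18 × 0.15 × 0.12 × 0.16 × 0.14 = 0.000072576
As a percentage: 0.000072576 × 100 = 0.00726%

0.00726%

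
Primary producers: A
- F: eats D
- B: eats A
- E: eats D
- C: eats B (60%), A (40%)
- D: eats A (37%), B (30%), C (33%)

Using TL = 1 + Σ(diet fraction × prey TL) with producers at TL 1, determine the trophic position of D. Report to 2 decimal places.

B: 1 + 1 = 2
C: 1 + (0.6×2 + 0.4×1) = 2.6
D: 1 + (0.37×1 + 0.3×2 + 0.33×2.6) = 2.828
E: 1 + 2.828 = 3.828
F: 1 + 2.828 = 3.828

2.83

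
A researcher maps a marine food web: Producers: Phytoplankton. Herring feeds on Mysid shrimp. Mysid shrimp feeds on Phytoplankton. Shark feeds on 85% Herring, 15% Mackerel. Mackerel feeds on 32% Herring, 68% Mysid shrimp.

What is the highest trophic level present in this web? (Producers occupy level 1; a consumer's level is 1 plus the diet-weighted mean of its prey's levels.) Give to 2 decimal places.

4.05

Mysid shrimp: 1 + 1 = 2
Herring: 1 + 2 = 3
Mackerel: 1 + (0.32×3 + 0.68×2) = 3.32
Shark: 1 + (0.85×3 + 0.15×3.32) = 4.048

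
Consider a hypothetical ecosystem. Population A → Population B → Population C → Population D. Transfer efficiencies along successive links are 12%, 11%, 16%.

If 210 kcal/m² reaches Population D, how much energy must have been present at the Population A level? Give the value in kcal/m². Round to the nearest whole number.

99432 kcal/m²

Cumulative transfer efficiency: 0.12 × 0.11 × 0.16 = 0.002112
Population A energy = 210 / 0.002112 = 99432 kcal/m²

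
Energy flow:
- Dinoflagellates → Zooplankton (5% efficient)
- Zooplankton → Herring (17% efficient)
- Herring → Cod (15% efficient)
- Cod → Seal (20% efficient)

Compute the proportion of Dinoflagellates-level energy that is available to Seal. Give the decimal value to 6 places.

0.000255

Product of link efficiencies: 0.05 × 0.17 × 0.15 × 0.2 = 0.000255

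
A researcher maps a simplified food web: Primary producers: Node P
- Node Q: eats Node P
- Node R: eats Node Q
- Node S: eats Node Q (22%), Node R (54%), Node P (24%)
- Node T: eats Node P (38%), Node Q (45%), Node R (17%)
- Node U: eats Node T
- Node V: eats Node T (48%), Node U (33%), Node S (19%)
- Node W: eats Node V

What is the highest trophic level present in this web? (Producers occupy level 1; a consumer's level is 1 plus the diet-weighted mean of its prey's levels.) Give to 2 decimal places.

Node Q: 1 + 1 = 2
Node R: 1 + 2 = 3
Node S: 1 + (0.22×2 + 0.54×3 + 0.24×1) = 3.3
Node T: 1 + (0.38×1 + 0.45×2 + 0.17×3) = 2.79
Node U: 1 + 2.79 = 3.79
Node V: 1 + (0.48×2.79 + 0.33×3.79 + 0.19×3.3) = 4.2169
Node W: 1 + 4.2169 = 5.2169

5.22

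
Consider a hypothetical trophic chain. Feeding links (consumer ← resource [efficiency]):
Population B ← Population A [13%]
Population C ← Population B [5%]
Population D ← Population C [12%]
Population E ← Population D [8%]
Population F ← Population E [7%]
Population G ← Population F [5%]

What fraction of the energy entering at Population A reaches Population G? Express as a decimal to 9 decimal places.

0.000000218

Product of link efficiencies: 0.13 × 0.05 × 0.12 × 0.08 × 0.07 × 0.05 = 0.0000002184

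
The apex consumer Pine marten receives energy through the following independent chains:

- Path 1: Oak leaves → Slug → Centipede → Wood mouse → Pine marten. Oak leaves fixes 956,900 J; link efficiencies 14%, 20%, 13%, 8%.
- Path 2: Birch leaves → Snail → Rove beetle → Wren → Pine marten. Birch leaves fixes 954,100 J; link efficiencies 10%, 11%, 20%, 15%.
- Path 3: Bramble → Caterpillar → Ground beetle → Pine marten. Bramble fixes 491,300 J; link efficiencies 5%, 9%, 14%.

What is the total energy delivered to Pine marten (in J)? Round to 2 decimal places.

Path 1: 956900 × 0.14 × 0.2 × 0.13 × 0.08 = 278.64928 J
Path 2: 954100 × 0.1 × 0.11 × 0.2 × 0.15 = 314.853 J
Path 3: 491300 × 0.05 × 0.09 × 0.14 = 309.519 J
Total at Pine marten: 278.64928 + 314.853 + 309.519 = 903.02128 J

903.02 J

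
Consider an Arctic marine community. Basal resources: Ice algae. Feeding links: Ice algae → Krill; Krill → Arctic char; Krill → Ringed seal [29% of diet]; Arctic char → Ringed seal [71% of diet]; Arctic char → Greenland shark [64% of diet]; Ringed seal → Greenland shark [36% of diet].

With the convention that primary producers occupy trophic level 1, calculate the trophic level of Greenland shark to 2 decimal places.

4.26

Krill: 1 + 1 = 2
Arctic char: 1 + 2 = 3
Ringed seal: 1 + (0.29×2 + 0.71×3) = 3.71
Greenland shark: 1 + (0.64×3 + 0.36×3.71) = 4.2556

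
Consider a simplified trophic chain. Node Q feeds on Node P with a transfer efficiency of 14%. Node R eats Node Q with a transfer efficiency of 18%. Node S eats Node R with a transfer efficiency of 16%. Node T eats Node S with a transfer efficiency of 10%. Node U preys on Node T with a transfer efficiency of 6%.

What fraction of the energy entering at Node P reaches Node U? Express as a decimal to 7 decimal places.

Product of link efficiencies: 0.14 × 0.18 × 0.16 × 0.1 × 0.06 = 0.000024192

0.0000242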